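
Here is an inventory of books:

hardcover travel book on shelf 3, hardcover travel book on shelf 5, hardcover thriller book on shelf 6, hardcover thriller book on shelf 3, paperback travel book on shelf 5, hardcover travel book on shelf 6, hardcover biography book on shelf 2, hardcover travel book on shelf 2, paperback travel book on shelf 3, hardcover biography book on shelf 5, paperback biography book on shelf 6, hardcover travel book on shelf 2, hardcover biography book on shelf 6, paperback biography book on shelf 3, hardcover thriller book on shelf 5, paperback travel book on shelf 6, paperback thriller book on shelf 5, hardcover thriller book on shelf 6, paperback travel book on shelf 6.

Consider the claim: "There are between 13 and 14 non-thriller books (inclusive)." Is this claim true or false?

There are 14 non-thriller books.
The claim requires 13 ≤ 14 ≤ 14, which holds.

True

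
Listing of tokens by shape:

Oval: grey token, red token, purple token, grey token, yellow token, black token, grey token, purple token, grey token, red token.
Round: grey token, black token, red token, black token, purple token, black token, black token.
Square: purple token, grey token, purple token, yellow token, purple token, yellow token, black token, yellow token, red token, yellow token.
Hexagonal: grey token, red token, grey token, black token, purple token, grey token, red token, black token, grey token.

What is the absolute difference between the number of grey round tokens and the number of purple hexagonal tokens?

grey round tokens: 1. purple hexagonal tokens: 1.
|1 − 1| = 1 − 1 = 0.

0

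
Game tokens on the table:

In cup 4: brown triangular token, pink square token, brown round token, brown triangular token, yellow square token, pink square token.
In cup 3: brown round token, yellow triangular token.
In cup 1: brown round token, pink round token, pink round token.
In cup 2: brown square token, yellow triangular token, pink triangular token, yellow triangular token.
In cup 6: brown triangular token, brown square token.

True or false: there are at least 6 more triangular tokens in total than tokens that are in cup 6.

False

There are 7 triangular tokens.
There are 2 tokens in cup 6.
The claim requires 7 − 2 = 5 ≥ 6, which does not hold.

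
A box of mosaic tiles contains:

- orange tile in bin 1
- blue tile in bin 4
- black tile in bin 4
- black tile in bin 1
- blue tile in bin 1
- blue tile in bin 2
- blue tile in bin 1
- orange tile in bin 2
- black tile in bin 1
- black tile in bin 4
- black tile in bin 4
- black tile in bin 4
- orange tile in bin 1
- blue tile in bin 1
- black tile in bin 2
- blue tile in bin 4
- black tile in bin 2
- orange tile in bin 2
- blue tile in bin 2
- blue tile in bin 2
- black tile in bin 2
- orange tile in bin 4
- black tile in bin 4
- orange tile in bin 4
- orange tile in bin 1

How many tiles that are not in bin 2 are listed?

17

Total tiles: 25; with the excluded value: 8; remaining 25 − 8 = 17.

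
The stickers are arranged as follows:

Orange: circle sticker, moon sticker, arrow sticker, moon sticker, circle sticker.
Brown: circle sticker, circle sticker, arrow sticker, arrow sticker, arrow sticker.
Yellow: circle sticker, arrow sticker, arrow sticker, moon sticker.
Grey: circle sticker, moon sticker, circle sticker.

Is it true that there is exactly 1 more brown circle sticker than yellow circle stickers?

True

|brown circle stickers| = 2.
|yellow circle stickers| = 1.
The claim requires 2 − 1 (= 1) to equal 1, which holds.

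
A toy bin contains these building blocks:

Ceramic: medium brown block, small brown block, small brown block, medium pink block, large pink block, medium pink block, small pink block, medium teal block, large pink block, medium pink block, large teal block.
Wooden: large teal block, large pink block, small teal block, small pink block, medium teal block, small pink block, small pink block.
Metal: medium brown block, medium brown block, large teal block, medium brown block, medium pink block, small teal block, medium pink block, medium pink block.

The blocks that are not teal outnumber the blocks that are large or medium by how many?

1

blocks that are not teal: 19.
blocks that are large or medium: 18.
19 − 18 = 1.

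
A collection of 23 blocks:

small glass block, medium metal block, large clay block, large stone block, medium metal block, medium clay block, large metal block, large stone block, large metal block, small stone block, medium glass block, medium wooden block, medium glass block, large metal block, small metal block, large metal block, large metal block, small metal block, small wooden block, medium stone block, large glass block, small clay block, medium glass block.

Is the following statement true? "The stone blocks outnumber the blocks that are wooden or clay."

False

stone blocks: 4.
blocks that are wooden or clay: 5.
The claim requires 4 > 5, which does not hold.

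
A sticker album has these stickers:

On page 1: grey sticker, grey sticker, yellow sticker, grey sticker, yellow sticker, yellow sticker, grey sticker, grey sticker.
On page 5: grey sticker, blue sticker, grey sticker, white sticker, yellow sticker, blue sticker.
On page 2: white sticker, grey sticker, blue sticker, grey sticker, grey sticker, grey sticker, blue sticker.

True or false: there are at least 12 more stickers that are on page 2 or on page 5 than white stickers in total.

False

|stickers on page 2 or on page 5| = 13.
|white stickers| = 2.
The claim requires 13 − 2 = 11 ≥ 12, which does not hold.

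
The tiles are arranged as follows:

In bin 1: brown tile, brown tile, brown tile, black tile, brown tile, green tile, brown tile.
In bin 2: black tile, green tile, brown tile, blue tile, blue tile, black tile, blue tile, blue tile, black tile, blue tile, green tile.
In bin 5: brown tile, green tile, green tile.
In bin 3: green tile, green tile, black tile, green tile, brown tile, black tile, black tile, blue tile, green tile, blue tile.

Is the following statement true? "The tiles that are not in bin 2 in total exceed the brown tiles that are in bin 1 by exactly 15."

tiles that are not in bin 2: 20.
brown tiles in bin 1: 5.
The claim requires 20 − 5 (= 15) to equal 15, which holds.

True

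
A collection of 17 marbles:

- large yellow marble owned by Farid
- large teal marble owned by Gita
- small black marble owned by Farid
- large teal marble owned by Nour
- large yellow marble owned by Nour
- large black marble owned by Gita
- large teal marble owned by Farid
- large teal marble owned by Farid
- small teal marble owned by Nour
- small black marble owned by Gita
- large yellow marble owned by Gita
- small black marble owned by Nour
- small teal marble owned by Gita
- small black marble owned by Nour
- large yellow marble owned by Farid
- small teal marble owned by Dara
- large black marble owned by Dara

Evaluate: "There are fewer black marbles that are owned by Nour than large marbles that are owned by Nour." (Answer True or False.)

black marbles owned by Nour: 2.
large marbles owned by Nour: 2.
The claim requires 2 < 2, which does not hold.

False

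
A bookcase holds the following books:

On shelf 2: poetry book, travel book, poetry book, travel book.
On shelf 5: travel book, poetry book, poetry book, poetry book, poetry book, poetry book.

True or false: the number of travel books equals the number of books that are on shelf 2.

|travel books| = 3.
|books on shelf 2| = 4.
The claim requires 3 = 4, which does not hold.

False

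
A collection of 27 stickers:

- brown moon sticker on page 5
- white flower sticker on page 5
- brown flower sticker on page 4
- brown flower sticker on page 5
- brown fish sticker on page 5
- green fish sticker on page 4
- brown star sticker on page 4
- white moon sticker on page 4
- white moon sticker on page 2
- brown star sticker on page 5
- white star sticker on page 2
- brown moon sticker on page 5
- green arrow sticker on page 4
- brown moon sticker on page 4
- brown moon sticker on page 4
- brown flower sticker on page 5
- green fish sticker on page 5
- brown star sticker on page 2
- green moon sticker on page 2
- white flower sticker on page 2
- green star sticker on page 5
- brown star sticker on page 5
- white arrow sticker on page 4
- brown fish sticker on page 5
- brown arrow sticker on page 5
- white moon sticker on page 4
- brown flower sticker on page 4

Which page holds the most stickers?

Counts by page: page 5→12, page 4→10, page 2→5.
The maximum is 12, held uniquely by page 5.

page 5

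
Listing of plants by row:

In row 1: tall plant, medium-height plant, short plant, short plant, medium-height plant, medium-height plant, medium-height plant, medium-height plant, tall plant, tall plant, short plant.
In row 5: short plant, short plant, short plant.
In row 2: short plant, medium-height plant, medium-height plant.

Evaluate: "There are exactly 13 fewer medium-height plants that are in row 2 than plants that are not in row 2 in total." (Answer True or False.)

False

medium-height plants in row 2: 2.
plants that are not in row 2: 14.
The claim requires 14 − 2 (= 12) to equal 13, which does not hold.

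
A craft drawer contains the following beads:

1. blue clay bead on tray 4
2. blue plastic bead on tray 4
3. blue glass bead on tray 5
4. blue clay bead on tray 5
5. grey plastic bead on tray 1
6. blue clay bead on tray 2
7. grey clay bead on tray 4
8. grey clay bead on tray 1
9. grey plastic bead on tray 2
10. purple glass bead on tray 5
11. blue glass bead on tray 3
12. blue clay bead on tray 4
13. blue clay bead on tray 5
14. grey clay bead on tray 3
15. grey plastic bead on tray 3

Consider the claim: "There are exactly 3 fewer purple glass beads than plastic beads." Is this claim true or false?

There is 1 purple glass bead.
There are 4 plastic beads.
The claim requires 4 − 1 (= 3) to equal 3, which holds.

True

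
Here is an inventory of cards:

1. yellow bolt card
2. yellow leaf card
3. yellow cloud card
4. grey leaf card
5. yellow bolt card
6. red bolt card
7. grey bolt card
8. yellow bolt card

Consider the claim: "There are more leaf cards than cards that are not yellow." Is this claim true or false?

There are 2 leaf cards.
There are 3 cards that are not yellow.
The claim requires 2 > 3, which does not hold.

False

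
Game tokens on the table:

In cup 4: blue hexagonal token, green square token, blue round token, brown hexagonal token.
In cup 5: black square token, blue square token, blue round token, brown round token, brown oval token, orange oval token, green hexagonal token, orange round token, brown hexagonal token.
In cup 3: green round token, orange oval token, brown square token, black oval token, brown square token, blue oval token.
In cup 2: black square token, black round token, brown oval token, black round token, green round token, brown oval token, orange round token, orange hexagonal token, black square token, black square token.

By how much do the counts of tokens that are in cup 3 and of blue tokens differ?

1

tokens in cup 3: 6. blue tokens: 5.
|6 − 5| = 6 − 5 = 1.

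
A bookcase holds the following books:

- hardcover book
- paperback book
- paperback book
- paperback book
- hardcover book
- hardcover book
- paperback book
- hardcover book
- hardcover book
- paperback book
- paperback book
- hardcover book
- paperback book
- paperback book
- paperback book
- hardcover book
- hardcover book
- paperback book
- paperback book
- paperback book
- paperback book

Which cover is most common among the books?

paperback

Counts by cover: paperback 13, hardcover 8.
The maximum is 13, held uniquely by paperback.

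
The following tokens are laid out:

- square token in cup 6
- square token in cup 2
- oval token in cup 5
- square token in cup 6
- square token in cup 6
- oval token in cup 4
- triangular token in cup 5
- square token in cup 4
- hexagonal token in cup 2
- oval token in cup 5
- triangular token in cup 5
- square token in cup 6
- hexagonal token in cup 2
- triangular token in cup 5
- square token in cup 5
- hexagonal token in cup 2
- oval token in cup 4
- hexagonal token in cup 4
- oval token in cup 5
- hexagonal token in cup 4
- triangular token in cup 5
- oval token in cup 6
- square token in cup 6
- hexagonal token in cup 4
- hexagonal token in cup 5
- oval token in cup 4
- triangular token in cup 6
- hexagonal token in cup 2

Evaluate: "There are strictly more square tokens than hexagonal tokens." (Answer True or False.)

|square tokens| = 8.
|hexagonal tokens| = 8.
The claim requires 8 > 8, which does not hold.

False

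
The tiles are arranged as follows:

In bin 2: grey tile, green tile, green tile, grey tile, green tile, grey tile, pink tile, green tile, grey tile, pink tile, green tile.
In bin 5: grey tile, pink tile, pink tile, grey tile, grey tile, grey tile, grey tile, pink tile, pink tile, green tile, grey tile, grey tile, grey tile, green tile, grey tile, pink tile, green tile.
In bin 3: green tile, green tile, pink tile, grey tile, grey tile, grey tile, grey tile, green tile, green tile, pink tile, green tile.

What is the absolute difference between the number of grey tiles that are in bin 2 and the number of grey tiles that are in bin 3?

grey tiles in bin 2: 4. grey tiles in bin 3: 4.
|4 − 4| = 4 − 4 = 0.

0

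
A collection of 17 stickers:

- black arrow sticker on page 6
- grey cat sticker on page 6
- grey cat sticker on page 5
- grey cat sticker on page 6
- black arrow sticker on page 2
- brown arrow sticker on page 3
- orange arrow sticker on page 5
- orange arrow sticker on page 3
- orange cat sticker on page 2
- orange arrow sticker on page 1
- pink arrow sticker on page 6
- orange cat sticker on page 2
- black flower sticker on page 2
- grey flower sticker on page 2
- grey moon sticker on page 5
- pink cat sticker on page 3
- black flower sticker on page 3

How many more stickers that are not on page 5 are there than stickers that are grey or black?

5

stickers that are not on page 5: 14.
stickers that are grey or black: 9.
14 − 9 = 5.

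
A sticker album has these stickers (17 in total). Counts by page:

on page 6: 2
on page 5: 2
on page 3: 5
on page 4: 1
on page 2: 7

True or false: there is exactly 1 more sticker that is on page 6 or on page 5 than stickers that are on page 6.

False

stickers on page 6 or on page 5: 4.
stickers on page 6: 2.
The claim requires 4 − 2 (= 2) to equal 1, which does not hold.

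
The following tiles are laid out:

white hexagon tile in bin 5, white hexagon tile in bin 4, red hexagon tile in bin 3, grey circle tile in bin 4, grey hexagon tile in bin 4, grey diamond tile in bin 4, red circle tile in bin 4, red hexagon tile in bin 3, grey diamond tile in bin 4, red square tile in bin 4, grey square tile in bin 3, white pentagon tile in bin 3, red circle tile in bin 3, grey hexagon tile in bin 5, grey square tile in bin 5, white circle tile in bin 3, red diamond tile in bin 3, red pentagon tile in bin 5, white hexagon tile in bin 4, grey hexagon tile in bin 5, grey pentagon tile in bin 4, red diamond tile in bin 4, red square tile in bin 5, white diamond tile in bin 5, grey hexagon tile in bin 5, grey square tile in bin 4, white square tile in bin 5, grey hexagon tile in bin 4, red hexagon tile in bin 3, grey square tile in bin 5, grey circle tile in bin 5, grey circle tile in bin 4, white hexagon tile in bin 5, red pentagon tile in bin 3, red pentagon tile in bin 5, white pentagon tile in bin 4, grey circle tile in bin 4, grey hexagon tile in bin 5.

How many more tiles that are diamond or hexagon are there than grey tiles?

1

tiles that are diamond or hexagon: 18.
grey tiles: 17.
18 − 17 = 1.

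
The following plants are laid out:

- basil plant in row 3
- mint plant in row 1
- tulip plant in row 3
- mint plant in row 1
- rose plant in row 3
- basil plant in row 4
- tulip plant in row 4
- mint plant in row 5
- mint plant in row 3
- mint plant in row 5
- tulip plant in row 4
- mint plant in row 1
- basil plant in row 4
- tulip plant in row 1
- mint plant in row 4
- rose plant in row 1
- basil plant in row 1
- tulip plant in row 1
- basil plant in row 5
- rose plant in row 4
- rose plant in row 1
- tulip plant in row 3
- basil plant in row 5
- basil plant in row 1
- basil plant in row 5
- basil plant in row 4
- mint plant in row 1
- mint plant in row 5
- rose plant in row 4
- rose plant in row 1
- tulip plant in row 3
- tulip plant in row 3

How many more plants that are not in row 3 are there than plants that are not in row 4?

plants that are not in row 3: 25.
plants that are not in row 4: 24.
25 − 24 = 1.

1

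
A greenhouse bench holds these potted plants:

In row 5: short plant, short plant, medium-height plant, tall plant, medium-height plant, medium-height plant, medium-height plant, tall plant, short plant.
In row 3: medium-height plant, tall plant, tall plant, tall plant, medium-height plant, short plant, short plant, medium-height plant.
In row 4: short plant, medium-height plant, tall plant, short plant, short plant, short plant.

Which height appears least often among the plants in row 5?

tall

Counts by height (restricted to plants in row 5): medium-height 4, short 3, tall 2.
The minimum is 2, held uniquely by tall.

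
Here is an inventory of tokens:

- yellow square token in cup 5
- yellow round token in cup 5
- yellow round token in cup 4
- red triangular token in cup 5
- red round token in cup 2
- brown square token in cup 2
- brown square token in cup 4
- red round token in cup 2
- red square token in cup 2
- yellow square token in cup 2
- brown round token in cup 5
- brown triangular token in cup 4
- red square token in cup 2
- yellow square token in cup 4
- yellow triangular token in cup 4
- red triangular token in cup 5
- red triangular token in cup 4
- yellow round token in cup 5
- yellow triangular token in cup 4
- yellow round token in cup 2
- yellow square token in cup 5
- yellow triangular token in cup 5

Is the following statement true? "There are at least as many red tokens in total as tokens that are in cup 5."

False

red tokens: 7.
tokens in cup 5: 8.
The claim requires 7 ≥ 8, which does not hold.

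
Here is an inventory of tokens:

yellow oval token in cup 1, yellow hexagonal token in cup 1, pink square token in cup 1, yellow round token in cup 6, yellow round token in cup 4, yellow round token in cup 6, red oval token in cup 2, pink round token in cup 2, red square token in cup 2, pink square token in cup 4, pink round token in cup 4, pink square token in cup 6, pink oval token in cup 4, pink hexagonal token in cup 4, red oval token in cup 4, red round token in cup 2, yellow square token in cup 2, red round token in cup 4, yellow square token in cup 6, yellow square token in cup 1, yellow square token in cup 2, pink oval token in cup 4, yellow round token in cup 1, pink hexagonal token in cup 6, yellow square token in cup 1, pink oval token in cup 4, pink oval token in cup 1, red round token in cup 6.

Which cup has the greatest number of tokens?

cup 4

Counts by cup: cup 4→9, cup 1→7, cup 6→6, cup 2→6.
The maximum is 9, held uniquely by cup 4.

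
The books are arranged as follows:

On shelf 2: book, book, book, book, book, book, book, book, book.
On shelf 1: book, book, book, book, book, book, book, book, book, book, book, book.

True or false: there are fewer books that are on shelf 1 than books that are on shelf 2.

books on shelf 1: 12.
books on shelf 2: 9.
The claim requires 12 < 9, which does not hold.

False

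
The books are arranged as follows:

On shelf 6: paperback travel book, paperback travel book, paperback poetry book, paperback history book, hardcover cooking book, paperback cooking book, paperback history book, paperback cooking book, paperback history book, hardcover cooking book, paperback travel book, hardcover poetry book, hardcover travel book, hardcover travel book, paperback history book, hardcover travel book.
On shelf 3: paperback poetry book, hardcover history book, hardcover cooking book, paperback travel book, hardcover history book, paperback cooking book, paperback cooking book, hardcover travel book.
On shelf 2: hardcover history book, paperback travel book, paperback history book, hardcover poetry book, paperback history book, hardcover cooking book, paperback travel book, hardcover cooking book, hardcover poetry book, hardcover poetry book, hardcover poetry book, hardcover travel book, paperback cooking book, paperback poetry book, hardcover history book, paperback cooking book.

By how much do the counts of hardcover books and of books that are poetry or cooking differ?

hardcover books: 19. books that are poetry or cooking: 19.
|19 − 19| = 19 − 19 = 0.

0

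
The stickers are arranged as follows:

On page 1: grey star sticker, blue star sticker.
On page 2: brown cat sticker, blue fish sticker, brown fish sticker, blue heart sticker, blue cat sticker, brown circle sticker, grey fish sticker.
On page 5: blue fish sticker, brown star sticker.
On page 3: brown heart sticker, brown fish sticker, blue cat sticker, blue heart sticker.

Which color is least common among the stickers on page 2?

grey

Counts by color (restricted to stickers on page 2): blue 3, brown 3, grey 1.
The minimum is 1, held uniquely by grey.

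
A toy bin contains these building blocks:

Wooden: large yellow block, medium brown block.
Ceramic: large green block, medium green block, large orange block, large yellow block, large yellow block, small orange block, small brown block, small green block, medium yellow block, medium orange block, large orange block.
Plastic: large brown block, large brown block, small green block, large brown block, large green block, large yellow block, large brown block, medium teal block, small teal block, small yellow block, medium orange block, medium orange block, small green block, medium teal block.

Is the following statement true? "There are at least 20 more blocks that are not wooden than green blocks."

False

There are 25 blocks that are not wooden.
There are 6 green blocks.
The claim requires 25 − 6 = 19 ≥ 20, which does not hold.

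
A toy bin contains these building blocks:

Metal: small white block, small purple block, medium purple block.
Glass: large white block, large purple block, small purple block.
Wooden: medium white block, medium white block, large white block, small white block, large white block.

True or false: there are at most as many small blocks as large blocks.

|small blocks| = 4.
|large blocks| = 4.
The claim requires 4 ≤ 4, which holds.

True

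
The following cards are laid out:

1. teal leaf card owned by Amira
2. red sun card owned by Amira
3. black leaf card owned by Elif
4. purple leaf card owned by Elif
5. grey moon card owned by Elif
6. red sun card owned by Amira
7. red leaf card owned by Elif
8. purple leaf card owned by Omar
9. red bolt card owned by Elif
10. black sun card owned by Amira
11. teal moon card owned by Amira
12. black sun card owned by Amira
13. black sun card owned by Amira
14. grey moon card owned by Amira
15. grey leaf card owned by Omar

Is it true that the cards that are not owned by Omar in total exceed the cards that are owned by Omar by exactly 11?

True

|cards that are not owned by Omar| = 13.
|cards owned by Omar| = 2.
The claim requires 13 − 2 (= 11) to equal 11, which holds.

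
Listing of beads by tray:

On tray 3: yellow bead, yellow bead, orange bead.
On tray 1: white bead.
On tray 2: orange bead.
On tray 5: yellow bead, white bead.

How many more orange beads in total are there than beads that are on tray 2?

orange beads: 2.
beads on tray 2: 1.
2 − 1 = 1.

1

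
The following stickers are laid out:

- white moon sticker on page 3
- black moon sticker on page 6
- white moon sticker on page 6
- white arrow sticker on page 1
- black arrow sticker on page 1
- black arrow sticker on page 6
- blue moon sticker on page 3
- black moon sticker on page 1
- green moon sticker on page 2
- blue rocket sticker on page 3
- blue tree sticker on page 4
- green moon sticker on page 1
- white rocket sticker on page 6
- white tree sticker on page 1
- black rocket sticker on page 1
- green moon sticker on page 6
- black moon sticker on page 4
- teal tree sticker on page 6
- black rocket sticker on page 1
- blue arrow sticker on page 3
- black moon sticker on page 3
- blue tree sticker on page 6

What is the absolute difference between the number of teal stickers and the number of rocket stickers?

3

teal stickers: 1. rocket stickers: 4.
|1 − 4| = 4 − 1 = 3.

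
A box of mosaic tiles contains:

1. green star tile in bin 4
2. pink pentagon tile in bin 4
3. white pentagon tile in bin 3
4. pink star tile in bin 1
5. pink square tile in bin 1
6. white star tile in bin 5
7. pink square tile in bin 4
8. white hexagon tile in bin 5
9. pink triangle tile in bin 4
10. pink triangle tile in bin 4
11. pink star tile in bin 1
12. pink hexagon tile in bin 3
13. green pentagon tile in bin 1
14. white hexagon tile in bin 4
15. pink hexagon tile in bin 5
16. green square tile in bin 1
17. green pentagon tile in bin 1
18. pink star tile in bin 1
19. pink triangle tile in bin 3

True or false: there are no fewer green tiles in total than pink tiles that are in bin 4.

True

There are 4 green tiles.
There are 4 pink tiles in bin 4.
The claim requires 4 ≥ 4, which holds.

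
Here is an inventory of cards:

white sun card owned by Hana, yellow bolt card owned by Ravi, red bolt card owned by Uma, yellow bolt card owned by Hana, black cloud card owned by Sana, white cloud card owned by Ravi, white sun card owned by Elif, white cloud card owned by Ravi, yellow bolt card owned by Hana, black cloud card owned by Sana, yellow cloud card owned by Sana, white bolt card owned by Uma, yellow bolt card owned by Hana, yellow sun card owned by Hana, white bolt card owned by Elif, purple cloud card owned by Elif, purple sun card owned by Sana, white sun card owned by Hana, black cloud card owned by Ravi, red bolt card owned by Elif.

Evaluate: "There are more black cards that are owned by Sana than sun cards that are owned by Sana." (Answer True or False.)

True

Count of black cards owned by Sana: 2.
Count of sun cards owned by Sana: 1.
The claim requires 2 > 1, which holds.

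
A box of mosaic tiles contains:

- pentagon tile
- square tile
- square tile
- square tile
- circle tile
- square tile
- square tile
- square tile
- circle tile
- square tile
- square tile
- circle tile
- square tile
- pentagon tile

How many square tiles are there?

9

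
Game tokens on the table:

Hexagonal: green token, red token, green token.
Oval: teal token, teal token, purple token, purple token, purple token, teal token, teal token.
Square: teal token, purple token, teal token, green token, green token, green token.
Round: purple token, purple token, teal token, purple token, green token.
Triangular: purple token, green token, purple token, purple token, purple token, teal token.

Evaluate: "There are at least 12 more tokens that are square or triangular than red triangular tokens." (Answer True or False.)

True

There are 12 tokens that are square or triangular.
There are 0 red triangular tokens.
The claim requires 12 − 0 = 12 ≥ 12, which holds.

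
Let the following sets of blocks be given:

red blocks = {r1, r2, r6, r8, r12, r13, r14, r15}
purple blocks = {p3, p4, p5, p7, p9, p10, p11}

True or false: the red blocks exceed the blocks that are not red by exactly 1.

True

|red blocks| = 8.
|blocks that are not red| = 7.
The claim requires 8 − 7 (= 1) to equal 1, which holds.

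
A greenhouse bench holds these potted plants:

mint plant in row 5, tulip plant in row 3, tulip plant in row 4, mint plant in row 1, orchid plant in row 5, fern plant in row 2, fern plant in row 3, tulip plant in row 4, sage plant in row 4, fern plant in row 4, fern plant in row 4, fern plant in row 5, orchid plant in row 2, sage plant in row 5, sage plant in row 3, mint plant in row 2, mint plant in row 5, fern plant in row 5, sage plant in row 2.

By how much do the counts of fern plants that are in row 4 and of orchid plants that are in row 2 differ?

1

fern plants in row 4: 2. orchid plants in row 2: 1.
|2 − 1| = 2 − 1 = 1.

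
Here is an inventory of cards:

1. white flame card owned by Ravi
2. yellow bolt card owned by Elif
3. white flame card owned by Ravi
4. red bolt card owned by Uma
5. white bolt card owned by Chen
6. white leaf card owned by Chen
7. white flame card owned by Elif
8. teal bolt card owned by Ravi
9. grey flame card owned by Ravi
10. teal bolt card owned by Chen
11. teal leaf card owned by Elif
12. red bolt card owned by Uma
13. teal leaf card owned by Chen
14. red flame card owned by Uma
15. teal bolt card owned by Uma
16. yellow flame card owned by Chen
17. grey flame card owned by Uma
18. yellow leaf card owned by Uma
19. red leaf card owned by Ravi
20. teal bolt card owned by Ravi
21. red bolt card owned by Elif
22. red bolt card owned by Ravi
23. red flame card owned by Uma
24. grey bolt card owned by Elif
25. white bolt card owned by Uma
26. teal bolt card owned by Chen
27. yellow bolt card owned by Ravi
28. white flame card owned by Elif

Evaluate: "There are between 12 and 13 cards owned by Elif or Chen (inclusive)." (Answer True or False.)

|cards owned by Elif or Chen| = 12.
The claim requires 12 ≤ 12 ≤ 13, which holds.

True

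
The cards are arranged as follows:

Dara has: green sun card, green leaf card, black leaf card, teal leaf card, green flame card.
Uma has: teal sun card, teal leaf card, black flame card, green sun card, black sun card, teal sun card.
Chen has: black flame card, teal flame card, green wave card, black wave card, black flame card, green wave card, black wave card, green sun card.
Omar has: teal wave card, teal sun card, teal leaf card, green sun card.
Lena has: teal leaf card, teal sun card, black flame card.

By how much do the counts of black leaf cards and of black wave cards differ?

black leaf cards: 1. black wave cards: 2.
|1 − 2| = 2 − 1 = 1.

1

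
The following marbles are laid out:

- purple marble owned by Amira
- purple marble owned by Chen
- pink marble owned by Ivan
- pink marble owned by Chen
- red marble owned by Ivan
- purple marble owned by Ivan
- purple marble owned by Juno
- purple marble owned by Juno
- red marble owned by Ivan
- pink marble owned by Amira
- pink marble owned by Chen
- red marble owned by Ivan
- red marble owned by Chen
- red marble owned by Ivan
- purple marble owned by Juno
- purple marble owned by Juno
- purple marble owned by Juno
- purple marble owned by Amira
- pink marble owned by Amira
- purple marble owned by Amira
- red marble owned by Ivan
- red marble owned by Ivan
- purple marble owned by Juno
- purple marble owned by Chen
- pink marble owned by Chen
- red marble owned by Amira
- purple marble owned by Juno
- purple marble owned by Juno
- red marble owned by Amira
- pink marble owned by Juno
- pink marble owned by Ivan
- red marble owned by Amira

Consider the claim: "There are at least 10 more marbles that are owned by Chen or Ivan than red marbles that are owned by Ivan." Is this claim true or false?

False

Count of marbles owned by Chen or Ivan: 15.
Count of red marbles owned by Ivan: 6.
The claim requires 15 − 6 = 9 ≥ 10, which does not hold.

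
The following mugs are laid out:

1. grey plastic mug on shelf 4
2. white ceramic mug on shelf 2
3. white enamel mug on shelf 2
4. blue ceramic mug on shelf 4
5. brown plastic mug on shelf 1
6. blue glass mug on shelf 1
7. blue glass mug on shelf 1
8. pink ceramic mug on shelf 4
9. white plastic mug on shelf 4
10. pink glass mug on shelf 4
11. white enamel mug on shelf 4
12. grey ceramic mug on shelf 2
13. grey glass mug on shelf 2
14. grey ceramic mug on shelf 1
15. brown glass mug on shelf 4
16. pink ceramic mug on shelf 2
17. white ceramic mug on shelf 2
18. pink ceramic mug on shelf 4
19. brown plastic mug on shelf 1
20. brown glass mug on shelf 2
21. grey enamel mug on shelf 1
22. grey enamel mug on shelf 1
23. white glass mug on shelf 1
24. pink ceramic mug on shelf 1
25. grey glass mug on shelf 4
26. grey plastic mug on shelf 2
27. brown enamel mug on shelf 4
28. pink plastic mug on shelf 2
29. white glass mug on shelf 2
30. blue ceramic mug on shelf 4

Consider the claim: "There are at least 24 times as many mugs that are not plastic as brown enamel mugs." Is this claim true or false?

|mugs that are not plastic| = 24.
|brown enamel mugs| = 1.
The claim requires 24 ≥ 24 × 1 = 24, which holds.

True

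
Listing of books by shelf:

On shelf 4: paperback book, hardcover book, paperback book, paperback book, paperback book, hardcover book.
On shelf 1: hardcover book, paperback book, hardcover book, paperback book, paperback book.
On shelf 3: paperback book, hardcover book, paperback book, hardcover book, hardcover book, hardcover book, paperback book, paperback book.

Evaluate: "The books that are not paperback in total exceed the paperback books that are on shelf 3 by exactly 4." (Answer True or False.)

True

There are 8 books that are not paperback.
There are 4 paperback books on shelf 3.
The claim requires 8 − 4 (= 4) to equal 4, which holds.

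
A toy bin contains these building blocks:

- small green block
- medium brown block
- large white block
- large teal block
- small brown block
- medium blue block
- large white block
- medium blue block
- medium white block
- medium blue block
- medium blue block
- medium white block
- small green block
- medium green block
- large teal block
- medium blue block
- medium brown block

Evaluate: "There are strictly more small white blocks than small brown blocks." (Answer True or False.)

There are 0 small white blocks.
There is 1 small brown block.
The claim requires 0 > 1, which does not hold.

False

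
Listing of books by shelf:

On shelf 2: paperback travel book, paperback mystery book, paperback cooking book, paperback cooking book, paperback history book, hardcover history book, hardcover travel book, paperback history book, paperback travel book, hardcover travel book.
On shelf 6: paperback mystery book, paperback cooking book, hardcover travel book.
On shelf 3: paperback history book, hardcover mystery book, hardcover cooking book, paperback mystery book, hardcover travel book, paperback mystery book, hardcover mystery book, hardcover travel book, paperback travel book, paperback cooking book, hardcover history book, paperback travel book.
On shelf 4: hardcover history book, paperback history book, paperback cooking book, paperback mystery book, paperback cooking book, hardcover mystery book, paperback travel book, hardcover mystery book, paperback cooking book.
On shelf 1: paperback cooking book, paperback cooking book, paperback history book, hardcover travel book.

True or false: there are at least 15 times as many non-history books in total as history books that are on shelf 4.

True

non-history books: 30.
history books on shelf 4: 2.
The claim requires 30 ≥ 15 × 2 = 30, which holds.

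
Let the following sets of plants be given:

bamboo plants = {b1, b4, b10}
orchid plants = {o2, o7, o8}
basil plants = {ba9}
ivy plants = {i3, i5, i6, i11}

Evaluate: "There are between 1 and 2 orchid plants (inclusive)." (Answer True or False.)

|orchid plants| = 3.
The claim requires 1 ≤ 3 ≤ 2, which does not hold.

False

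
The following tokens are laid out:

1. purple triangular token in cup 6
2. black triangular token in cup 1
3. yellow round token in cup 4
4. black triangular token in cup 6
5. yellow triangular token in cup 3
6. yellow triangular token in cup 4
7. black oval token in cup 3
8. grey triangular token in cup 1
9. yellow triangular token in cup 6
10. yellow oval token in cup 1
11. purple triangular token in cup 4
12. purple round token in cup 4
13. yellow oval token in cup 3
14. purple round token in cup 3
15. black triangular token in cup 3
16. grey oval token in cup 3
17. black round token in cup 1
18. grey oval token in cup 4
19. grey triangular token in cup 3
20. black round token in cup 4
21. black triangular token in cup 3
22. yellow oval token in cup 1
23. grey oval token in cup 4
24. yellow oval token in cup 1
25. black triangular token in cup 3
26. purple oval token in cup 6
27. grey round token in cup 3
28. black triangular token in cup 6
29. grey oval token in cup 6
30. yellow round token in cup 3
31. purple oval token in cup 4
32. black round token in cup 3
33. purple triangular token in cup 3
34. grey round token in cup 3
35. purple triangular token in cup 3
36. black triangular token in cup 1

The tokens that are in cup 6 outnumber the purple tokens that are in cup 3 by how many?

tokens in cup 6: 6.
purple tokens in cup 3: 3.
6 − 3 = 3.

3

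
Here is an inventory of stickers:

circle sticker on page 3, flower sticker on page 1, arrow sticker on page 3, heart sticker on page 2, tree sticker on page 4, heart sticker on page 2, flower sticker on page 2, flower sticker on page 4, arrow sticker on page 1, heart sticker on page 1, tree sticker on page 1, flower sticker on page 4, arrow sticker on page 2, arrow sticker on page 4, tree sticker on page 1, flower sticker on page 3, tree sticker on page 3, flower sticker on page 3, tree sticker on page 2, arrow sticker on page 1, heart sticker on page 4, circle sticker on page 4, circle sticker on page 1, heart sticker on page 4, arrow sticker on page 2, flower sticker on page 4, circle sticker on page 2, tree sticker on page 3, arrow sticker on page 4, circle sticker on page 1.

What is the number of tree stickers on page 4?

1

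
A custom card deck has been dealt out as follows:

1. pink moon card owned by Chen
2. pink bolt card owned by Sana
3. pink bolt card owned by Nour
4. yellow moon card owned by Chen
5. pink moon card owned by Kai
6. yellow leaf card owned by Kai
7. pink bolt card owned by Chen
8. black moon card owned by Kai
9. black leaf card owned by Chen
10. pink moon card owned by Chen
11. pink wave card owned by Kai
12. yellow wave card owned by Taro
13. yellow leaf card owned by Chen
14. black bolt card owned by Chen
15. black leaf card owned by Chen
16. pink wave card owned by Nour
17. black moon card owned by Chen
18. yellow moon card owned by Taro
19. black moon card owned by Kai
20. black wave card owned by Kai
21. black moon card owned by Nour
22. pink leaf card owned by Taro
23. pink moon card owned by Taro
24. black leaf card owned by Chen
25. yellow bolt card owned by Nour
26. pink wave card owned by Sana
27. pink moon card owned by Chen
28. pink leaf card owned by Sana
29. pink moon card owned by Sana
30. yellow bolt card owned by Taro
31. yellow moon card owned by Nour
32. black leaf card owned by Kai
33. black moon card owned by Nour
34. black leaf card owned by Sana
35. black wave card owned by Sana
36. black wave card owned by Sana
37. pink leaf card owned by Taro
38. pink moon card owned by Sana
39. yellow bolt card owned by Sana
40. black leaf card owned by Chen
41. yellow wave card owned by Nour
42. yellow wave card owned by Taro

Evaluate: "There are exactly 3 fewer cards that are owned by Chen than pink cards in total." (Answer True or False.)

|cards owned by Chen| = 12.
|pink cards| = 16.
The claim requires 16 − 12 (= 4) to equal 3, which does not hold.

False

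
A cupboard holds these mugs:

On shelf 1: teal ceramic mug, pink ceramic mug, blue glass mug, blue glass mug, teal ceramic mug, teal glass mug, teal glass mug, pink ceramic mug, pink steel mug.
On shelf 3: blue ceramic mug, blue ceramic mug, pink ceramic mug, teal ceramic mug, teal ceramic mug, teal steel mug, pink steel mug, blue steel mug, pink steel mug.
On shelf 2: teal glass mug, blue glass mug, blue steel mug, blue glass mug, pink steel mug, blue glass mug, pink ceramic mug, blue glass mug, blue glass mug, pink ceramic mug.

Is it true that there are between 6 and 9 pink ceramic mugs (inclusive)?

|pink ceramic mugs| = 5.
The claim requires 6 ≤ 5 ≤ 9, which does not hold.

False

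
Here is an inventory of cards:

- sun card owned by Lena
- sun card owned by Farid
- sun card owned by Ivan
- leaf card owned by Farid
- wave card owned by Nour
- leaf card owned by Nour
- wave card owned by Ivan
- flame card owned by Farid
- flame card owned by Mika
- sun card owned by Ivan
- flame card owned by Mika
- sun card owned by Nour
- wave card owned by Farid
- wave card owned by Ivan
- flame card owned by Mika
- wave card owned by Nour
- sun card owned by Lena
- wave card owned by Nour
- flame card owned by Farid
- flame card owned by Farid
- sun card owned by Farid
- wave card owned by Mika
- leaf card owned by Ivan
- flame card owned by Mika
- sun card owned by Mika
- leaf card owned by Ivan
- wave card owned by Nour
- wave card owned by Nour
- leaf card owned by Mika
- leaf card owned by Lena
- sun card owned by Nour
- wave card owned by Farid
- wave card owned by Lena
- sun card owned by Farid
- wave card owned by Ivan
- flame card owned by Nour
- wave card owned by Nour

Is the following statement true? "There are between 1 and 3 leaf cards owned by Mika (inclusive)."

|leaf cards owned by Mika| = 1.
The claim requires 1 ≤ 1 ≤ 3, which holds.

True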